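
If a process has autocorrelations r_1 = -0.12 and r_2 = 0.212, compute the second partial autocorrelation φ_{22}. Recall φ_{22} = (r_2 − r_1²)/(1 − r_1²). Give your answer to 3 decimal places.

0.200

φ_{22} = (r_2 − r_1²) / (1 − r_1²)
r_1² = (-0.12)² = 0.0144
Numerator = 0.212 − 0.0144 = 0.1976; denominator = 1 − 0.0144 = 0.9856
φ_{22} = 0.1976 / 0.9856 = 0.200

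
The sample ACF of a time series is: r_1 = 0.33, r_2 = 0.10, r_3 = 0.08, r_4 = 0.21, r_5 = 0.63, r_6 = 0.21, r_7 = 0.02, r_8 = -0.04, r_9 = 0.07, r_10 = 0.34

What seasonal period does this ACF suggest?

The largest autocorrelation is r_5 = 0.63, with a weaker echo at lag 10 (0.34); the remaining lags stay at or below 0.33. The elevated value at lag 1 (0.33), dropping to 0.10 at lag 2, reflects decaying short-term dependence rather than seasonality.
The dominant spike at lag 5 indicates a seasonal period of 5.

5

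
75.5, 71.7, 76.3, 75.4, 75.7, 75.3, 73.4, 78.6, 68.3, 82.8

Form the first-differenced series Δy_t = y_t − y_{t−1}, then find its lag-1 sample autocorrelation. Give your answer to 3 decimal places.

-0.614

First differences Δy: -3.8, 4.6, -0.9, 0.3, -0.4, -1.9, 5.2, -10.3, 14.5
Mean of differences = 0.8111
Numerator Σ(Δy_t−Δȳ)(Δy_{t+1}−Δȳ) = -231.9401
Denominator Σ(Δy_t−Δȳ)² = 377.7289
r_1(Δy) = -231.9401 / 377.7289 = -0.614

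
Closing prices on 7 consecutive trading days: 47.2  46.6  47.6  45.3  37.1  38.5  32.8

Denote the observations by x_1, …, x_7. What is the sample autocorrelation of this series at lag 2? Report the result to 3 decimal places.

0.235

Mean x̄ = (47.2 + 46.6 + 47.6 + 45.3 + 37.1 + 38.5 + 32.8)/7 = 42.1571
Numerator Σ_{t=1}^{5}(x_t−x̄)(x_{t+2}−x̄) = 49.7120
Denominator Σ(x_t−x̄)² = 211.1771
r_2 = 49.7120 / 211.1771 = 0.235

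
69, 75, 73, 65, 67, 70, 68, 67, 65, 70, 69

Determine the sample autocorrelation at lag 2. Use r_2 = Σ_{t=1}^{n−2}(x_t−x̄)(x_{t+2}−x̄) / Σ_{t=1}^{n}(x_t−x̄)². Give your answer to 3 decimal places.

-0.366

Mean x̄ = (69 + 75 + 73 + 65 + 67 + 70 + 68 + 67 + 65 + 70 + 69)/11 = 68.9091
Numerator Σ_{t=1}^{9}(x_t−x̄)(x_{t+2}−x̄) = -34.7438
Denominator Σ(x_t−x̄)² = 94.9091
r_2 = -34.7438 / 94.9091 = -0.366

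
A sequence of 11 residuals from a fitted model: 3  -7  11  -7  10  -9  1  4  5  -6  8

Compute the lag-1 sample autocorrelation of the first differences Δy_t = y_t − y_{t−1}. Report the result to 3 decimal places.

-0.799

First differences Δy: -10, 18, -18, 17, -19, 10, 3, 1, -11, 14
Mean of differences = 0.5000
Numerator Σ(Δy_t−Δȳ)(Δy_{t+1}−Δȳ) = -1455.7500
Denominator Σ(Δy_t−Δȳ)² = 1822.5000
r_1(Δy) = -1455.7500 / 1822.5000 = -0.799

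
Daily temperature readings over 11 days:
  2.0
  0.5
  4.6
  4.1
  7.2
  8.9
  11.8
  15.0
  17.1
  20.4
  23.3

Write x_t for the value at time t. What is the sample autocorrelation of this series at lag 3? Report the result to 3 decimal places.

Mean x̄ = (2.0 + 0.5 + 4.6 + 4.1 + 7.2 + 8.9 + 11.8 + 15.0 + 17.1 + 20.4 + 23.3)/11 = 10.4455
Numerator Σ_{t=1}^{8}(x_t−x̄)(x_{t+3}−x̄) = 133.2711
Denominator Σ(x_t−x̄)² = 588.7873
r_3 = 133.2711 / 588.7873 = 0.226

0.226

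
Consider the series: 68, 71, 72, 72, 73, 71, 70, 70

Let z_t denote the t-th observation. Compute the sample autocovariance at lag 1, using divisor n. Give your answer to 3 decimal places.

Mean z̄ = (68 + 71 + 72 + 72 + 73 + 71 + 70 + 70)/8 = 70.8750
Deviations: -2.8750, 0.1250, 1.1250, 1.1250, 2.1250, 0.1250, -0.8750, -0.8750
Σ_{t=1}^{7}(z_t−z̄)(z_{t+1}−z̄) = 4.3594
γ_1 = 4.3594 / 8 = 0.545

0.545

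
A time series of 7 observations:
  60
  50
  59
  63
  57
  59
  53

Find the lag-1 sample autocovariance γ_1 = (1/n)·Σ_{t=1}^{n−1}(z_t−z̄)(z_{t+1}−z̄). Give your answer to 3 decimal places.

-4.563

Mean z̄ = (60 + 50 + 59 + 63 + 57 + 59 + 53)/7 = 57.2857
Deviations: 2.7143, -7.2857, 1.7143, 5.7143, -0.2857, 1.7143, -4.2857
Σ_{t=1}^{6}(z_t−z̄)(z_{t+1}−z̄) = -31.9388
γ_1 = -31.9388 / 7 = -4.563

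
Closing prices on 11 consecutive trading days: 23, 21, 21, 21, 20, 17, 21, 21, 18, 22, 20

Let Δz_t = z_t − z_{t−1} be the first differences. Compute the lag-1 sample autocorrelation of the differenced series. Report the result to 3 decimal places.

-0.496

First differences Δz: -2, 0, 0, -1, -3, 4, 0, -3, 4, -2
Mean of differences = -0.3000
Numerator Σ(Δz_t−Δz̄)(Δz_{t+1}−Δz̄) = -28.7900
Denominator Σ(Δz_t−Δz̄)² = 58.1000
r_1(Δz) = -28.7900 / 58.1000 = -0.496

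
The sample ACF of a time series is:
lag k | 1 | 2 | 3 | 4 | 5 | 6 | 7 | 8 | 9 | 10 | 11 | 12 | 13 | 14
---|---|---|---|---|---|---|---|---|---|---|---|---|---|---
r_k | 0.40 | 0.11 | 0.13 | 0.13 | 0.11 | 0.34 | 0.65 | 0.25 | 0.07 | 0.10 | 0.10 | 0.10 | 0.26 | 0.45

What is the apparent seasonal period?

7

The largest autocorrelation is r_7 = 0.65, with a weaker echo at lag 14 (0.45); the remaining lags stay at or below 0.40. The elevated value at lag 1 (0.40), dropping to 0.11 at lag 2, reflects decaying short-term dependence rather than seasonality.
The dominant spike at lag 7 indicates a seasonal period of 7.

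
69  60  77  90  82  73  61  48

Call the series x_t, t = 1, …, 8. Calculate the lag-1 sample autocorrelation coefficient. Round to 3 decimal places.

Mean x̄ = (69 + 60 + 77 + 90 + 82 + 73 + 61 + 48)/8 = 70.0000
Deviations from mean: -1.0000, -10.0000, 7.0000, 20.0000, 12.0000, 3.0000, -9.0000, -22.0000
Numerator Σ_{t=1}^{7}(x_t−x̄)(x_{t+1}−x̄) = 527.0000
Denominator Σ(x_t−x̄)² = 1268.0000
r_1 = 527.0000 / 1268.0000 = 0.416

0.416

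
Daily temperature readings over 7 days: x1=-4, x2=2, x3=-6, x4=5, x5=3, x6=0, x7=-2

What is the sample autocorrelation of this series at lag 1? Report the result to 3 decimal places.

Mean x̄ = (-4 + 2 − 6 + 5 + 3 + 0 − 2)/7 = -0.2857
Deviations from mean: -3.7143, 2.2857, -5.7143, 5.2857, 3.2857, 0.2857, -1.7143
Numerator Σ_{t=1}^{6}(x_t−x̄)(x_{t+1}−x̄) = -33.9388
Denominator Σ(x_t−x̄)² = 93.4286
r_1 = -33.9388 / 93.4286 = -0.363

-0.363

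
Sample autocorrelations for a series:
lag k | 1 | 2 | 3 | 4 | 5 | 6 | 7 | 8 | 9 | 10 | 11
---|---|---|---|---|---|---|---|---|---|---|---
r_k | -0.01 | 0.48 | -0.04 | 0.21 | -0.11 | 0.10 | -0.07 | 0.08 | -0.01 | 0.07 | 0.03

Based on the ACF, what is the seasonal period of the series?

The largest autocorrelation is r_2 = 0.48, with a weaker echo at lag 4 (0.21); the remaining lags stay at or below 0.10.
The dominant spike at lag 2 indicates a seasonal period of 2.

2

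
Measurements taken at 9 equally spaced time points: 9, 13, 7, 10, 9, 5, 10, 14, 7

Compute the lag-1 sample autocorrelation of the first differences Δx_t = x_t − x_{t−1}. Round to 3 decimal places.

First differences Δx: 4, -6, 3, -1, -4, 5, 4, -7
Mean of differences = -0.2500
Numerator Σ(Δx_t−Δx̄)(Δx_{t+1}−Δx̄) = -68.8125
Denominator Σ(Δx_t−Δx̄)² = 167.5000
r_1(Δx) = -68.8125 / 167.5000 = -0.411

-0.411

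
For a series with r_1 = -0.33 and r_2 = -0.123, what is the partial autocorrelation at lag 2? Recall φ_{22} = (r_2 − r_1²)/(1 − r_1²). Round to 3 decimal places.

φ_{22} = (r_2 − r_1²) / (1 − r_1²)
r_1² = (-0.33)² = 0.1089
Numerator = -0.123 − 0.1089 = -0.2319; denominator = 1 − 0.1089 = 0.8911
φ_{22} = -0.2319 / 0.8911 = -0.260

-0.260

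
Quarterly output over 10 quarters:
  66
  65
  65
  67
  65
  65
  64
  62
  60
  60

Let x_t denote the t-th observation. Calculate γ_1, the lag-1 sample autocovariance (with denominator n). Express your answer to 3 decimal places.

3.409

Mean x̄ = (66 + 65 + 65 + 67 + 65 + 65 + 64 + 62 + 60 + 60)/10 = 63.9000
Σ_{t=1}^{9}(x_t−x̄)(x_{t+1}−x̄) = 34.0900
γ_1 = 34.0900 / 10 = 3.409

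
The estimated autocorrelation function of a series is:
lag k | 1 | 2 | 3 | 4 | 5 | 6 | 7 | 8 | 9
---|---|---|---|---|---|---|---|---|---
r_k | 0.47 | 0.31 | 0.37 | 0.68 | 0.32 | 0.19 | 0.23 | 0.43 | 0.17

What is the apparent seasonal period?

The largest autocorrelation is r_4 = 0.68; the remaining lags stay at or below 0.47. The elevated value at lag 1 (0.47), dropping to 0.31 at lag 2, reflects decaying short-term dependence rather than seasonality.
The dominant spike at lag 4 indicates a seasonal period of 4.

4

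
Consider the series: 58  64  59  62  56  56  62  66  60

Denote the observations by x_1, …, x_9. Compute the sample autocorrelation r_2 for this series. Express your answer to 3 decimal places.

Mean x̄ = (58 + 64 + 59 + 62 + 56 + 56 + 62 + 66 + 60)/9 = 60.3333
Numerator Σ_{t=1}^{7}(x_t−x̄)(x_{t+2}−x̄) = -24.5556
Denominator Σ(x_t−x̄)² = 96.0000
r_2 = -24.5556 / 96.0000 = -0.256

-0.256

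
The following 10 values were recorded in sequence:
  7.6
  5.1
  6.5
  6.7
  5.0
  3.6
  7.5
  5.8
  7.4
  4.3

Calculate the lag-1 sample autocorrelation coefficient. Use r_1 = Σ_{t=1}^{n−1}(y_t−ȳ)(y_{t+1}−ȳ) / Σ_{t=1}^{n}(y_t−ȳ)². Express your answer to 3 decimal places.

-0.357

Mean ȳ = (7.6 + 5.1 + 6.5 + 6.7 + 5.0 + 3.6 + 7.5 + 5.8 + 7.4 + 4.3)/10 = 5.9500
Numerator Σ_{t=1}^{9}(y_t−ȳ)(y_{t+1}−ȳ) = -6.4225
Denominator Σ(y_t−ȳ)² = 17.9850
r_1 = -6.4225 / 17.9850 = -0.357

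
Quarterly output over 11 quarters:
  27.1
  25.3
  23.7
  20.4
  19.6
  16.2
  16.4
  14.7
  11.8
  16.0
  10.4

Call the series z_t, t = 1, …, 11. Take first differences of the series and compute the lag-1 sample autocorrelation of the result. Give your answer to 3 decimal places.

First differences Δz: -1.8, -1.6, -3.3, -0.8, -3.4, 0.2, -1.7, -2.9, 4.2, -5.6
Mean of differences = -1.6700
Numerator Σ(Δz_t−Δz̄)(Δz_{t+1}−Δz̄) = -36.5899
Denominator Σ(Δz_t−Δz̄)² = 61.3410
r_1(Δz) = -36.5899 / 61.3410 = -0.596

-0.596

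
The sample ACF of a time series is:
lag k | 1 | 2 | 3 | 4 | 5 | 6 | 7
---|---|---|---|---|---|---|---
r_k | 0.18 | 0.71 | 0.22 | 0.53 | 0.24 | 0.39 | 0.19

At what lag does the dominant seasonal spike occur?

2

The largest autocorrelation is r_2 = 0.71, with weaker echoes at lags 4 (0.53) and 6 (0.39); the remaining lags stay at or below 0.24.
The dominant spike at lag 2 indicates a seasonal period of 2.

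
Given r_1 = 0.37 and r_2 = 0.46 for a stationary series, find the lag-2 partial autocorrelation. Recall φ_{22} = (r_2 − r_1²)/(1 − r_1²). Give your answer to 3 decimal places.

0.374

φ_{22} = (r_2 − r_1²) / (1 − r_1²)
r_1² = (0.37)² = 0.1369
Numerator = 0.46 − 0.1369 = 0.3231; denominator = 1 − 0.1369 = 0.8631
φ_{22} = 0.3231 / 0.8631 = 0.374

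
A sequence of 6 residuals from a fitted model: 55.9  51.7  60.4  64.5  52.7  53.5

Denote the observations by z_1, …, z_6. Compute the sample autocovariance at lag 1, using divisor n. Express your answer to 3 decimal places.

-0.580

Mean z̄ = (55.9 + 51.7 + 60.4 + 64.5 + 52.7 + 53.5)/6 = 56.4500
Σ_{t=1}^{5}(z_t−z̄)(z_{t+1}−z̄) = -3.4775
γ_1 = -3.4775 / 6 = -0.580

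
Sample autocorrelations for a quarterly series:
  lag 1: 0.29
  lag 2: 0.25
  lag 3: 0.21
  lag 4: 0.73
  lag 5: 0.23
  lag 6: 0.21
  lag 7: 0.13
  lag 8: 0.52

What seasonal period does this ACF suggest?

4

The largest autocorrelation is r_4 = 0.73, with a weaker echo at lag 8 (0.52); the remaining lags stay at or below 0.29. The elevated value at lag 1 (0.29), dropping to 0.25 at lag 2, reflects decaying short-term dependence rather than seasonality.
The dominant spike at lag 4 indicates a seasonal period of 4.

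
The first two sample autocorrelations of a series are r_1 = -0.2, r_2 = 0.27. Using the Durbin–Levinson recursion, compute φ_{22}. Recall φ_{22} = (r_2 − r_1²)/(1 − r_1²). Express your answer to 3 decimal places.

0.240

φ_{22} = (r_2 − r_1²) / (1 − r_1²)
r_1² = (-0.2)² = 0.04
Numerator = 0.27 − 0.0400 = 0.2300; denominator = 1 − 0.0400 = 0.9600
φ_{22} = 0.2300 / 0.9600 = 0.240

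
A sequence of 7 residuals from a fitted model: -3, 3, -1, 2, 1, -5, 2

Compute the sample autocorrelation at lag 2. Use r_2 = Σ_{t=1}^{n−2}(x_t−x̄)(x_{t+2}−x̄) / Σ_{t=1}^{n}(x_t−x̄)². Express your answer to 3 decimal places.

Mean x̄ = (-3 + 3 − 1 + 2 + 1 − 5 + 2)/7 = -0.1429
Deviations from mean: -2.8571, 3.1429, -0.8571, 2.1429, 1.1429, -4.8571, 2.1429
Σ(x_t−x̄)(x_{t+2}−x̄) = (2.4490) + (6.7347) + (-0.9796) + (-10.4082) + (2.4490) = 0.2449
Denominator Σ(x_t−x̄)² = 52.8571
r_2 = 0.2449 / 52.8571 = 0.005

0.005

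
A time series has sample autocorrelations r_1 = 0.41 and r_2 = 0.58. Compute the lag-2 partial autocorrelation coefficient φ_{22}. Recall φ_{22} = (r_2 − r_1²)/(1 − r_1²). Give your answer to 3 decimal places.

φ_{22} = (r_2 − r_1²) / (1 − r_1²)
r_1² = (0.41)² = 0.1681
Numerator = 0.58 − 0.1681 = 0.4119; denominator = 1 − 0.1681 = 0.8319
φ_{22} = 0.4119 / 0.8319 = 0.495

0.495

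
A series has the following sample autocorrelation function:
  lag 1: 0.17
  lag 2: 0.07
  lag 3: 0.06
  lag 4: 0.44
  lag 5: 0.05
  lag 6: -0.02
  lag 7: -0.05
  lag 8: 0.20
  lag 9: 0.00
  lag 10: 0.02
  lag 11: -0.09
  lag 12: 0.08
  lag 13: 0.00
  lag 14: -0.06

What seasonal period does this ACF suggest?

The largest autocorrelation is r_4 = 0.44, with a weaker echo at lag 8 (0.20); the remaining lags stay at or below 0.17.
The dominant spike at lag 4 indicates a seasonal period of 4.

4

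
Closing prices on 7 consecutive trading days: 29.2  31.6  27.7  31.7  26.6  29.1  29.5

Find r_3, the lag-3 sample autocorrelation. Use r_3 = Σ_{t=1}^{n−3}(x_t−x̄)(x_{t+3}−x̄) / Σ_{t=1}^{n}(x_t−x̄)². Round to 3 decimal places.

Mean x̄ = (29.2 + 31.6 + 27.7 + 31.7 + 26.6 + 29.1 + 29.5)/7 = 29.3429
Deviations from mean: -0.1429, 2.2571, -1.6429, 2.3571, -2.7429, -0.2429, 0.1571
Σ(x_t−x̄)(x_{t+3}−x̄) = (-0.3367) + (-6.1910) + (0.3990) + (0.3704) = -5.7584
Denominator Σ(x_t−x̄)² = 20.9771
r_3 = -5.7584 / 20.9771 = -0.275

-0.275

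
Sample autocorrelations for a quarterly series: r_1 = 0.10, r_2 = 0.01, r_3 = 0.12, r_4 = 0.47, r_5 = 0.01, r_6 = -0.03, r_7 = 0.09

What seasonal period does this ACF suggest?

4

The largest autocorrelation is r_4 = 0.47; the remaining lags stay at or below 0.12.
The dominant spike at lag 4 indicates a seasonal period of 4.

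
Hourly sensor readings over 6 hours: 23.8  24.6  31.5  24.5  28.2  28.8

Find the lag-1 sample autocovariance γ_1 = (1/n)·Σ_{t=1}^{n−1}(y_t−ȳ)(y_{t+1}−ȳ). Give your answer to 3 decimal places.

Mean ȳ = (23.8 + 24.6 + 31.5 + 24.5 + 28.2 + 28.8)/6 = 26.9000
Σ_{t=1}^{5}(y_t−ȳ)(y_{t+1}−ȳ) = -15.1400
γ_1 = -15.1400 / 6 = -2.523

-2.523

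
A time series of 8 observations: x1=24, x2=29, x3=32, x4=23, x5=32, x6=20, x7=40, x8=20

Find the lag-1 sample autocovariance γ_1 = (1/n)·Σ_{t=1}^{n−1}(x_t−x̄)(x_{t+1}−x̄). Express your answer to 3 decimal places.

Mean x̄ = (24 + 29 + 32 + 23 + 32 + 20 + 40 + 20)/8 = 27.5000
Σ_{t=1}^{7}(x_t−x̄)(x_{t+1}−x̄) = -260.2500
γ_1 = -260.2500 / 8 = -32.531

-32.531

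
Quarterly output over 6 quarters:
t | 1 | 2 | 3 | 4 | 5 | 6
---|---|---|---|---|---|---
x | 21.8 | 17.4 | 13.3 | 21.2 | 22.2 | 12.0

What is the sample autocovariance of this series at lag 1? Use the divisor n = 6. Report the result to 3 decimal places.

-4.371

Mean x̄ = (21.8 + 17.4 + 13.3 + 21.2 + 22.2 + 12.0)/6 = 17.9833
Deviations: 3.8167, -0.5833, -4.6833, 3.2167, 4.2167, -5.9833
Σ_{t=1}^{5}(x_t−x̄)(x_{t+1}−x̄) = -26.2253
γ_1 = -26.2253 / 6 = -4.371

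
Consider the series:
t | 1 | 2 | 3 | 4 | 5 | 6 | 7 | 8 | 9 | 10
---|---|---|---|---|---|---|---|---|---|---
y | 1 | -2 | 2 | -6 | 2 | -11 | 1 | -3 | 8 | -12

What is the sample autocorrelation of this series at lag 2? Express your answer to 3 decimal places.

Mean ȳ = (1 − 2 + 2 − 6 + 2 − 11 + 1 − 3 + 8 − 12)/10 = -2.0000
Numerator Σ_{t=1}^{8}(y_t−ȳ)(y_{t+2}−ȳ) = 125.0000
Denominator Σ(y_t−ȳ)² = 348.0000
r_2 = 125.0000 / 348.0000 = 0.359

0.359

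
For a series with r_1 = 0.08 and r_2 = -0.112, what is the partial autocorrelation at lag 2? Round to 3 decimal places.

-0.119

φ_{22} = (r_2 − r_1²) / (1 − r_1²)
r_1² = (0.08)² = 0.0064
Numerator = -0.112 − 0.0064 = -0.1184; denominator = 1 − 0.0064 = 0.9936
φ_{22} = -0.1184 / 0.9936 = -0.119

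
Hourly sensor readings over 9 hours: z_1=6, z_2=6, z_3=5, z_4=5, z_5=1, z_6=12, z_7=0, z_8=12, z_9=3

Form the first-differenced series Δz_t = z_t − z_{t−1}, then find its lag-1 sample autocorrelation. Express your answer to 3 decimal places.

First differences Δz: 0, -1, 0, -4, 11, -12, 12, -9
Mean of differences = -0.3750
Numerator Σ(Δz_t−Δz̄)(Δz_{t+1}−Δz̄) = -425.8906
Denominator Σ(Δz_t−Δz̄)² = 505.8750
r_1(Δz) = -425.8906 / 505.8750 = -0.842

-0.842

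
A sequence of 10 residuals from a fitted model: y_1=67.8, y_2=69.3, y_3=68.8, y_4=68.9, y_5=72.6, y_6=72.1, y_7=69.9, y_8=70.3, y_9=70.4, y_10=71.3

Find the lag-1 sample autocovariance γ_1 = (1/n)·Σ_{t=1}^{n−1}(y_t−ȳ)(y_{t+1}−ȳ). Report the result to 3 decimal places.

0.636

Mean ȳ = (67.8 + 69.3 + 68.8 + 68.9 + 72.6 + 72.1 + 69.9 + 70.3 + 70.4 + 71.3)/10 = 70.1400
Σ_{t=1}^{9}(y_t−ȳ)(y_{t+1}−ȳ) = 6.3584
γ_1 = 6.3584 / 10 = 0.636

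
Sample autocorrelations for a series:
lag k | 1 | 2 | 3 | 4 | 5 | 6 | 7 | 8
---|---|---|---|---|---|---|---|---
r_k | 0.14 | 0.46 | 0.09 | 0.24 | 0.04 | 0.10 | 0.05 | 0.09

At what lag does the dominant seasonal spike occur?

2

The largest autocorrelation is r_2 = 0.46, with a weaker echo at lag 4 (0.24); the remaining lags stay at or below 0.14.
The dominant spike at lag 2 indicates a seasonal period of 2.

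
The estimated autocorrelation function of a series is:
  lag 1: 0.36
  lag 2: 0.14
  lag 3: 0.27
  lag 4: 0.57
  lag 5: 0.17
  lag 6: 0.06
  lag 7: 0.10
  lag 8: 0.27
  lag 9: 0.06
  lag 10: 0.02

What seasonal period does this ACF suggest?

4

The largest autocorrelation is r_4 = 0.57; the remaining lags stay at or below 0.36. The elevated value at lag 1 (0.36), dropping to 0.14 at lag 2, reflects decaying short-term dependence rather than seasonality.
The dominant spike at lag 4 indicates a seasonal period of 4.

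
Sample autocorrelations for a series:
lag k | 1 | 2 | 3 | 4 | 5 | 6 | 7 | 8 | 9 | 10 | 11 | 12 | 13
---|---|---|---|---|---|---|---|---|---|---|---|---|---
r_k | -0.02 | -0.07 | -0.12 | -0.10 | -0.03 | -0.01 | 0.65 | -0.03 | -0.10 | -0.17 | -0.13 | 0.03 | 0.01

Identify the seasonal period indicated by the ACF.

The largest autocorrelation is r_7 = 0.65; the remaining lags stay at or below 0.03.
The dominant spike at lag 7 indicates a seasonal period of 7.

7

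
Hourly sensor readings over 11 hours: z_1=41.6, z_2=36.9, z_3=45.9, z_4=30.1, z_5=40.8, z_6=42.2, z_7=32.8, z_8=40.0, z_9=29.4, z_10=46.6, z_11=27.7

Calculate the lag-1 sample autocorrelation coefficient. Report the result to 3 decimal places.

-0.662

Mean z̄ = (41.6 + 36.9 + 45.9 + 30.1 + 40.8 + 42.2 + 32.8 + 40.0 + 29.4 + 46.6 + 27.7)/11 = 37.6364
Numerator Σ_{t=1}^{10}(z_t−z̄)(z_{t+1}−z̄) = -296.5504
Denominator Σ(z_t−z̄)² = 448.0655
r_1 = -296.5504 / 448.0655 = -0.662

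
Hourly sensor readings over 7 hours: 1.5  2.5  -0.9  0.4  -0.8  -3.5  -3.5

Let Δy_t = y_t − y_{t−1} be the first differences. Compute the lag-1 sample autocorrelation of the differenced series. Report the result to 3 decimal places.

-0.629

First differences Δy: 1.0, -3.4, 1.3, -1.2, -2.7, 0.0
Mean of differences = -0.8333
Numerator Σ(Δy_t−Δȳ)(Δy_{t+1}−Δȳ) = -11.8344
Denominator Σ(Δy_t−Δȳ)² = 18.8133
r_1(Δy) = -11.8344 / 18.8133 = -0.629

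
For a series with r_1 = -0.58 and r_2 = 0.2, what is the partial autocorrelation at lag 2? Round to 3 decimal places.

φ_{22} = (r_2 − r_1²) / (1 − r_1²)
r_1² = (-0.58)² = 0.3364
Numerator = 0.2 − 0.3364 = -0.1364; denominator = 1 − 0.3364 = 0.6636
φ_{22} = -0.1364 / 0.6636 = -0.206

-0.206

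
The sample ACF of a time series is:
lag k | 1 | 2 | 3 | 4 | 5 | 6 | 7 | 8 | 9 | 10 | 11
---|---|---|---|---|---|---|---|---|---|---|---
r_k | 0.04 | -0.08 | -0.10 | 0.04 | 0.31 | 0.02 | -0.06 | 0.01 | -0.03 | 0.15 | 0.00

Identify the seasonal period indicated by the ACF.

5

The largest autocorrelation is r_5 = 0.31, with a weaker echo at lag 10 (0.15); the remaining lags stay at or below 0.04.
The dominant spike at lag 5 indicates a seasonal period of 5.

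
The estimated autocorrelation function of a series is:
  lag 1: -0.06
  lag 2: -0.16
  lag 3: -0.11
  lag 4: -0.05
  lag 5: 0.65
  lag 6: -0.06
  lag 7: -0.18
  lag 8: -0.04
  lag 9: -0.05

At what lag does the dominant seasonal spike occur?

The largest autocorrelation is r_5 = 0.65; the remaining lags stay at or below -0.04.
The dominant spike at lag 5 indicates a seasonal period of 5.

5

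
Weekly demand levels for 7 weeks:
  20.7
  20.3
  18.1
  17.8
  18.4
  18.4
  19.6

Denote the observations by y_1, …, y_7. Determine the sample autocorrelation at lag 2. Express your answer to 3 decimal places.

Mean ȳ = (20.7 + 20.3 + 18.1 + 17.8 + 18.4 + 18.4 + 19.6)/7 = 19.0429
Deviations from mean: 1.6571, 1.2571, -0.9429, -1.2429, -0.6429, -0.6429, 0.5571
Σ(y_t−ȳ)(y_{t+2}−ȳ) = (-1.5624) + (-1.5624) + (0.6061) + (0.7990) + (-0.3582) = -2.0780
Denominator Σ(y_t−ȳ)² = 7.8971
r_2 = -2.0780 / 7.8971 = -0.263

-0.263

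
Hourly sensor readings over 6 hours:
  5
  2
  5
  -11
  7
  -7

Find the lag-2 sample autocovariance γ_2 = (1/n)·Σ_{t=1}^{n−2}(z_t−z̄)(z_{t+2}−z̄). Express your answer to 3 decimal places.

19.324

Mean z̄ = (5 + 2 + 5 − 11 + 7 − 7)/6 = 0.1667
Deviations: 4.8333, 1.8333, 4.8333, -11.1667, 6.8333, -7.1667
Σ_{t=1}^{4}(z_t−z̄)(z_{t+2}−z̄) = 115.9444
γ_2 = 115.9444 / 6 = 19.324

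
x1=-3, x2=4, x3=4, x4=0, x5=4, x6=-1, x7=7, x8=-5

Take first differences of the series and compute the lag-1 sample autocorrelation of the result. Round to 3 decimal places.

-0.546

First differences Δx: 7, 0, -4, 4, -5, 8, -12
Mean of differences = -0.2857
Numerator Σ(Δx_t−Δx̄)(Δx_{t+1}−Δx̄) = -171.2245
Denominator Σ(Δx_t−Δx̄)² = 313.4286
r_1(Δx) = -171.2245 / 313.4286 = -0.546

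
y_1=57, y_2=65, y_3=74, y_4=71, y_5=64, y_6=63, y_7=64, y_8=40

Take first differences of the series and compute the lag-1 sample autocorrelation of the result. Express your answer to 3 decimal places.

0.054

First differences Δy: 8, 9, -3, -7, -1, 1, -24
Mean of differences = -2.4286
Numerator Σ(Δy_t−Δȳ)(Δy_{t+1}−Δȳ) = 39.6735
Denominator Σ(Δy_t−Δȳ)² = 739.7143
r_1(Δy) = 39.6735 / 739.7143 = 0.054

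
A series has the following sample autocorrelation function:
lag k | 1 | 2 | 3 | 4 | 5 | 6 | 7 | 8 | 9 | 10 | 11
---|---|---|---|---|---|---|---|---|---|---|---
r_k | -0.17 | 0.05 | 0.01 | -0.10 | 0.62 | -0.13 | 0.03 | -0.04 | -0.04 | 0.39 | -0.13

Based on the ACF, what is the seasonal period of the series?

5

The largest autocorrelation is r_5 = 0.62, with a weaker echo at lag 10 (0.39); the remaining lags stay at or below 0.05.
The dominant spike at lag 5 indicates a seasonal period of 5.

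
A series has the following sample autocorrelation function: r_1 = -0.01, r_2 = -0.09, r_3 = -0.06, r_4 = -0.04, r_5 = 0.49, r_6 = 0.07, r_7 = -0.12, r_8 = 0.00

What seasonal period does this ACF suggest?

The largest autocorrelation is r_5 = 0.49; the remaining lags stay at or below 0.07.
The dominant spike at lag 5 indicates a seasonal period of 5.

5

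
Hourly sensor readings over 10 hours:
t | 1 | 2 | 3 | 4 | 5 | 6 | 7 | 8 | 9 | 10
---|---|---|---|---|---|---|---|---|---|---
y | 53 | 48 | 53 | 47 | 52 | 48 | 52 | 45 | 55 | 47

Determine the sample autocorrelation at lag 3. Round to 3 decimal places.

Mean ȳ = (53 + 48 + 53 + 47 + 52 + 48 + 52 + 45 + 55 + 47)/10 = 50.0000
Σ(y_t−ȳ)(y_{t+3}−ȳ) = (-9.0000) + (-4.0000) + (-6.0000) + (-6.0000) + (-10.0000) + (-10.0000) + (-6.0000) = -51.0000
Denominator Σ(y_t−ȳ)² = 102.0000
r_3 = -51.0000 / 102.0000 = -0.500

-0.500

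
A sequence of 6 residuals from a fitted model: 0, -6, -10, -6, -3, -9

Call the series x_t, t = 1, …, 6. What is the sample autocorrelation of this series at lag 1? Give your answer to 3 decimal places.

Mean x̄ = (0 − 6 − 10 − 6 − 3 − 9)/6 = -5.6667
Deviations from mean: 5.6667, -0.3333, -4.3333, -0.3333, 2.6667, -3.3333
Numerator Σ_{t=1}^{5}(x_t−x̄)(x_{t+1}−x̄) = -8.7778
Denominator Σ(x_t−x̄)² = 69.3333
r_1 = -8.7778 / 69.3333 = -0.127

-0.127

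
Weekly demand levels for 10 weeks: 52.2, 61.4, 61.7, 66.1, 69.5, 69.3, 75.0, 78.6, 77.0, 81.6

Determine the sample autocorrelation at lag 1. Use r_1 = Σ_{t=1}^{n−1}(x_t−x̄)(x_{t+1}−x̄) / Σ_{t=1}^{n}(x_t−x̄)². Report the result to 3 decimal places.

0.583

Mean x̄ = (52.2 + 61.4 + 61.7 + 66.1 + 69.5 + 69.3 + 75.0 + 78.6 + 77.0 + 81.6)/10 = 69.2400
Numerator Σ_{t=1}^{9}(x_t−x̄)(x_{t+1}−x̄) = 438.3884
Denominator Σ(x_t−x̄)² = 752.3840
r_1 = 438.3884 / 752.3840 = 0.583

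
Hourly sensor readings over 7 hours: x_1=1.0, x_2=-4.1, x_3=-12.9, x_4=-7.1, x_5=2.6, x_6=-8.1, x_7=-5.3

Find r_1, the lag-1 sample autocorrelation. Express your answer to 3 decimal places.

-0.135

Mean x̄ = (1.0 − 4.1 − 12.9 − 7.1 + 2.6 − 8.1 − 5.3)/7 = -4.8429
Deviations from mean: 5.8429, 0.7429, -8.0571, -2.2571, 7.4429, -3.2571, -0.4571
Σ(x_t−x̄)(x_{t+1}−x̄) = (4.3404) + (-5.9853) + (18.1861) + (-16.7996) + (-24.2424) + (1.4890) = -23.0118
Denominator Σ(x_t−x̄)² = 170.9171
r_1 = -23.0118 / 170.9171 = -0.135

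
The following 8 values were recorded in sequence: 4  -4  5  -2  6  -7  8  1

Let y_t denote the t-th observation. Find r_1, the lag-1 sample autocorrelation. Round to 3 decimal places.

-0.807

Mean ȳ = (4 − 4 + 5 − 2 + 6 − 7 + 8 + 1)/8 = 1.3750
Σ(y_t−ȳ)(y_{t+1}−ȳ) = (-14.1094) + (-19.4844) + (-12.2344) + (-15.6094) + (-38.7344) + (-55.4844) + (-2.4844) = -158.1406
Denominator Σ(y_t−ȳ)² = 195.8750
r_1 = -158.1406 / 195.8750 = -0.807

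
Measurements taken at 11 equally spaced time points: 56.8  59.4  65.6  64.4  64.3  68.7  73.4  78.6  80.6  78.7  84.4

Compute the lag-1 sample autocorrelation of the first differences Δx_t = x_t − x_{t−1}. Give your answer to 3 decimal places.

First differences Δx: 2.6, 6.2, -1.2, -0.1, 4.4, 4.7, 5.2, 2.0, -1.9, 5.7
Mean of differences = 2.7600
Numerator Σ(Δx_t−Δx̄)(Δx_{t+1}−Δx̄) = -11.6356
Denominator Σ(Δx_t−Δx̄)² = 79.0640
r_1(Δx) = -11.6356 / 79.0640 = -0.147

-0.147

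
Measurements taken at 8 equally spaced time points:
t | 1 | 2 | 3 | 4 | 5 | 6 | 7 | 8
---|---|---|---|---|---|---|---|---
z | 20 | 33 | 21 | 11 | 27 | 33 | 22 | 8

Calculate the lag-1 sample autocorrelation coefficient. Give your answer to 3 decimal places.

Mean z̄ = (20 + 33 + 21 + 11 + 27 + 33 + 22 + 8)/8 = 21.8750
Deviations from mean: -1.8750, 11.1250, -0.8750, -10.8750, 5.1250, 11.1250, 0.1250, -13.8750
Σ(z_t−z̄)(z_{t+1}−z̄) = (-20.8594) + (-9.7344) + (9.5156) + (-55.7344) + (57.0156) + (1.3906) + (-1.7344) = -20.1406
Denominator Σ(z_t−z̄)² = 588.8750
r_1 = -20.1406 / 588.8750 = -0.034

-0.034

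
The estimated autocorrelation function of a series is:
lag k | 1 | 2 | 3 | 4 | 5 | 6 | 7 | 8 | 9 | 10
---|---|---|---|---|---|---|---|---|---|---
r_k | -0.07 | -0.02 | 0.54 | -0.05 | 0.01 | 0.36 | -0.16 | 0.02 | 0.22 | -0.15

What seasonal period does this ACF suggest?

The largest autocorrelation is r_3 = 0.54, with weaker echoes at lags 6 (0.36) and 9 (0.22); the remaining lags stay at or below 0.02.
The dominant spike at lag 3 indicates a seasonal period of 3.

3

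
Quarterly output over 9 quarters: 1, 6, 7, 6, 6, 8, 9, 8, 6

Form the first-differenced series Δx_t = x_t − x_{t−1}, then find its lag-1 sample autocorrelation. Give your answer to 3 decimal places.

0.158

First differences Δx: 5, 1, -1, 0, 2, 1, -1, -2
Mean of differences = 0.6250
Numerator Σ(Δx_t−Δx̄)(Δx_{t+1}−Δx̄) = 5.3594
Denominator Σ(Δx_t−Δx̄)² = 33.8750
r_1(Δx) = 5.3594 / 33.8750 = 0.158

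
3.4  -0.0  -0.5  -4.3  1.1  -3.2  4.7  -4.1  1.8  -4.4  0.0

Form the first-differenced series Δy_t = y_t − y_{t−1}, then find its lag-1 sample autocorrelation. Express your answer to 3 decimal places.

-0.855

First differences Δy: -3.4, -0.5, -3.8, 5.4, -4.3, 7.9, -8.8, 5.9, -6.2, 4.4
Mean of differences = -0.3400
Numerator Σ(Δy_t−Δȳ)(Δy_{t+1}−Δȳ) = -261.0216
Denominator Σ(Δy_t−Δȳ)² = 305.2040
r_1(Δy) = -261.0216 / 305.2040 = -0.855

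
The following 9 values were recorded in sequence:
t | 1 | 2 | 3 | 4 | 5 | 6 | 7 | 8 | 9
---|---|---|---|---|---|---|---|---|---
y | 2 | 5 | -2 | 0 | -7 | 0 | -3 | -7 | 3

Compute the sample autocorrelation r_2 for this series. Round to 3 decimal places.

Mean ȳ = (2 + 5 − 2 + 0 − 7 + 0 − 3 − 7 + 3)/9 = -1.0000
Numerator Σ_{t=1}^{7}(y_t−ȳ)(y_{t+2}−ȳ) = 8.0000
Denominator Σ(y_t−ȳ)² = 140.0000
r_2 = 8.0000 / 140.0000 = 0.057

0.057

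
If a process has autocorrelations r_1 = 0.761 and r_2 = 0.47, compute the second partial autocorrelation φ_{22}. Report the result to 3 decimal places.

-0.259

φ_{22} = (r_2 − r_1²) / (1 − r_1²)
r_1² = (0.761)² = 0.579121
Numerator = 0.47 − 0.5791 = -0.1091; denominator = 1 − 0.5791 = 0.4209
φ_{22} = -0.1091 / 0.4209 = -0.259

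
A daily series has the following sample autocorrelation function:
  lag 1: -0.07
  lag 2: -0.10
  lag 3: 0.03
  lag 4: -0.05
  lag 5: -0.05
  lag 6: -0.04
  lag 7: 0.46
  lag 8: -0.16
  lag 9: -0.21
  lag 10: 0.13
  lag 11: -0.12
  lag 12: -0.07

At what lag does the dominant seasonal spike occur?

The largest autocorrelation is r_7 = 0.46; the remaining lags stay at or below 0.13.
The dominant spike at lag 7 indicates a seasonal period of 7.

7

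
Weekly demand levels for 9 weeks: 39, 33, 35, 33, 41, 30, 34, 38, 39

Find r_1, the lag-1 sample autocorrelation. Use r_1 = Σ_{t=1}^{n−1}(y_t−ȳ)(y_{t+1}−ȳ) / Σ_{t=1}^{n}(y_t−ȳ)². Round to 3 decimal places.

Mean ȳ = (39 + 33 + 35 + 33 + 41 + 30 + 34 + 38 + 39)/9 = 35.7778
Numerator Σ_{t=1}^{8}(y_t−ȳ)(y_{t+1}−ȳ) = -35.8272
Denominator Σ(y_t−ȳ)² = 105.5556
r_1 = -35.8272 / 105.5556 = -0.339

-0.339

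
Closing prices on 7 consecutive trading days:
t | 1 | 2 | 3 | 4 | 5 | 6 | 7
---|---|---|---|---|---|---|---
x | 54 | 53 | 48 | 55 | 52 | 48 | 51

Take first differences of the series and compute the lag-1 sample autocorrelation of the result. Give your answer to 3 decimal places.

First differences Δx: -1, -5, 7, -3, -4, 3
Mean of differences = -0.5000
Numerator Σ(Δx_t−Δx̄)(Δx_{t+1}−Δx̄) = -53.7500
Denominator Σ(Δx_t−Δx̄)² = 107.5000
r_1(Δx) = -53.7500 / 107.5000 = -0.500

-0.500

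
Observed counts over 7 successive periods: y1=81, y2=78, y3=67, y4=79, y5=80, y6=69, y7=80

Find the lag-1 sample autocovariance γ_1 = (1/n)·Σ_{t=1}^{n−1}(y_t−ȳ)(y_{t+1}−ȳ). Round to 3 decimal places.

Mean ȳ = (81 + 78 + 67 + 79 + 80 + 69 + 80)/7 = 76.2857
Deviations: 4.7143, 1.7143, -9.2857, 2.7143, 3.7143, -7.2857, 3.7143
Σ_{t=1}^{6}(y_t−ȳ)(y_{t+1}−ȳ) = -77.0816
γ_1 = -77.0816 / 7 = -11.012

-11.012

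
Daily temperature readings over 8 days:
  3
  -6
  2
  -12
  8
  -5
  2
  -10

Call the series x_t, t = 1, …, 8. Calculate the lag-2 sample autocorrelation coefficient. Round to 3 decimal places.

Mean x̄ = (3 − 6 + 2 − 12 + 8 − 5 + 2 − 10)/8 = -2.2500
Deviations from mean: 5.2500, -3.7500, 4.2500, -9.7500, 10.2500, -2.7500, 4.2500, -7.7500
Σ(x_t−x̄)(x_{t+2}−x̄) = (22.3125) + (36.5625) + (43.5625) + (26.8125) + (43.5625) + (21.3125) = 194.1250
Denominator Σ(x_t−x̄)² = 345.5000
r_2 = 194.1250 / 345.5000 = 0.562

0.562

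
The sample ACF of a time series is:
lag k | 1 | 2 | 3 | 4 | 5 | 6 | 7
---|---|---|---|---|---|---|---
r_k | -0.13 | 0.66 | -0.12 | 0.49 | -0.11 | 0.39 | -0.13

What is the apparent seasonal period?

2

The largest autocorrelation is r_2 = 0.66, with weaker echoes at lags 4 (0.49) and 6 (0.39); the remaining lags stay at or below -0.11.
The dominant spike at lag 2 indicates a seasonal period of 2.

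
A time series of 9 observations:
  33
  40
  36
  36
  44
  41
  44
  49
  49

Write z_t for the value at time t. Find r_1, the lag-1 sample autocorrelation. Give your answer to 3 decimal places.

0.423

Mean z̄ = (33 + 40 + 36 + 36 + 44 + 41 + 44 + 49 + 49)/9 = 41.3333
Numerator Σ_{t=1}^{8}(z_t−z̄)(z_{t+1}−z̄) = 109.8889
Denominator Σ(z_t−z̄)² = 260.0000
r_1 = 109.8889 / 260.0000 = 0.423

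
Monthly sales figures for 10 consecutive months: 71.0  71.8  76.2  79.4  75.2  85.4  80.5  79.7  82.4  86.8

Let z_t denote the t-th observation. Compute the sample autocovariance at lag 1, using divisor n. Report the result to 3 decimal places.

9.010

Mean z̄ = (71.0 + 71.8 + 76.2 + 79.4 + 75.2 + 85.4 + 80.5 + 79.7 + 82.4 + 86.8)/10 = 78.8400
Σ_{t=1}^{9}(z_t−z̄)(z_{t+1}−z̄) = 90.1004
γ_1 = 90.1004 / 10 = 9.010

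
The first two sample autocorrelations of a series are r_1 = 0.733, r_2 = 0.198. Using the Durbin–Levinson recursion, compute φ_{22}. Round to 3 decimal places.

φ_{22} = (r_2 − r_1²) / (1 − r_1²)
r_1² = (0.733)² = 0.537289
Numerator = 0.198 − 0.5373 = -0.3393; denominator = 1 − 0.5373 = 0.4627
φ_{22} = -0.3393 / 0.4627 = -0.733

-0.733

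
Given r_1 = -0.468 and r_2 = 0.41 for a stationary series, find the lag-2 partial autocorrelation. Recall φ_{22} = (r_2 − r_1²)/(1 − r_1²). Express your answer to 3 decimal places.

φ_{22} = (r_2 − r_1²) / (1 − r_1²)
r_1² = (-0.468)² = 0.219024
Numerator = 0.41 − 0.2190 = 0.1910; denominator = 1 − 0.2190 = 0.7810
φ_{22} = 0.1910 / 0.7810 = 0.245

0.245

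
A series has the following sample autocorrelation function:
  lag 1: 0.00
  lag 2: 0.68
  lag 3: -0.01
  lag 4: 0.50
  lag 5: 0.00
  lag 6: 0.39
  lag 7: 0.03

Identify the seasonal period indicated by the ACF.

The largest autocorrelation is r_2 = 0.68, with weaker echoes at lags 4 (0.50) and 6 (0.39); the remaining lags stay at or below 0.03.
The dominant spike at lag 2 indicates a seasonal period of 2.

2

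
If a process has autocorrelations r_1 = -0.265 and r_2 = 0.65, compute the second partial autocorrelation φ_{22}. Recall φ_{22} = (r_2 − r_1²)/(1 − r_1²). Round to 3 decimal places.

0.624

φ_{22} = (r_2 − r_1²) / (1 − r_1²)
r_1² = (-0.265)² = 0.070225
Numerator = 0.65 − 0.0702 = 0.5798; denominator = 1 − 0.0702 = 0.9298
φ_{22} = 0.5798 / 0.9298 = 0.624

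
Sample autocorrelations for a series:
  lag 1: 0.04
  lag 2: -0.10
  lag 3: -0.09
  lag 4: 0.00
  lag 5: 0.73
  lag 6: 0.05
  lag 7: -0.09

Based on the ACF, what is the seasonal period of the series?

5

The largest autocorrelation is r_5 = 0.73; the remaining lags stay at or below 0.05.
The dominant spike at lag 5 indicates a seasonal period of 5.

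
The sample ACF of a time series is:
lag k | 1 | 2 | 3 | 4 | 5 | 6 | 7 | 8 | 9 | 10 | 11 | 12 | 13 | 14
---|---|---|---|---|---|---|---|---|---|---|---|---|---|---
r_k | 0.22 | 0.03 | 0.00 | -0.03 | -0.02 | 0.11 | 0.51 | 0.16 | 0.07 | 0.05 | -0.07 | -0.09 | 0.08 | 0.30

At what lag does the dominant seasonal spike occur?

The largest autocorrelation is r_7 = 0.51, with a weaker echo at lag 14 (0.30); the remaining lags stay at or below 0.22. The elevated value at lag 1 (0.22), dropping to 0.03 at lag 2, reflects decaying short-term dependence rather than seasonality.
The dominant spike at lag 7 indicates a seasonal period of 7.

7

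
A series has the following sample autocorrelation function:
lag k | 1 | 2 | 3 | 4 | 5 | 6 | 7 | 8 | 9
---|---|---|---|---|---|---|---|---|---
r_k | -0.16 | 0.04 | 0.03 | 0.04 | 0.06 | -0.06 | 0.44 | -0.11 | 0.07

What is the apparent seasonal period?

7

The largest autocorrelation is r_7 = 0.44; the remaining lags stay at or below 0.07.
The dominant spike at lag 7 indicates a seasonal period of 7.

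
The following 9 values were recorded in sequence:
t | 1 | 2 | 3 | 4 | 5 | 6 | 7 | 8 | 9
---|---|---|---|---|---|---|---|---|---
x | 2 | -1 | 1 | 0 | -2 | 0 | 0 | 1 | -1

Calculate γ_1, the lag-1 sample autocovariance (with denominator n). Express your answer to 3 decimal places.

-0.444

Mean x̄ = (2 − 1 + 1 + 0 − 2 + 0 + 0 + 1 − 1)/9 = 0.0000
Σ_{t=1}^{8}(x_t−x̄)(x_{t+1}−x̄) = -4.0000
γ_1 = -4.0000 / 9 = -0.444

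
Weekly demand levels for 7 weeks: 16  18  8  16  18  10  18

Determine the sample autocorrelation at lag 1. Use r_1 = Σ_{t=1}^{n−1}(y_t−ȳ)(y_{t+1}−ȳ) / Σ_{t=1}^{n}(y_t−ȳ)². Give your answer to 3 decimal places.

Mean ȳ = (16 + 18 + 8 + 16 + 18 + 10 + 18)/7 = 14.8571
Deviations from mean: 1.1429, 3.1429, -6.8571, 1.1429, 3.1429, -4.8571, 3.1429
Numerator Σ_{t=1}^{6}(y_t−ȳ)(y_{t+1}−ȳ) = -52.7347
Denominator Σ(y_t−ȳ)² = 102.8571
r_1 = -52.7347 / 102.8571 = -0.513

-0.513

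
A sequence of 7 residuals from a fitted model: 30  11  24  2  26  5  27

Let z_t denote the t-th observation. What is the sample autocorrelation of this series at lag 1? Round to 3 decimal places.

-0.719

Mean z̄ = (30 + 11 + 24 + 2 + 26 + 5 + 27)/7 = 17.8571
Σ(z_t−z̄)(z_{t+1}−z̄) = (-83.2653) + (-42.1224) + (-97.4082) + (-129.1224) + (-104.6939) + (-117.5510) = -574.1633
Denominator Σ(z_t−z̄)² = 798.8571
r_1 = -574.1633 / 798.8571 = -0.719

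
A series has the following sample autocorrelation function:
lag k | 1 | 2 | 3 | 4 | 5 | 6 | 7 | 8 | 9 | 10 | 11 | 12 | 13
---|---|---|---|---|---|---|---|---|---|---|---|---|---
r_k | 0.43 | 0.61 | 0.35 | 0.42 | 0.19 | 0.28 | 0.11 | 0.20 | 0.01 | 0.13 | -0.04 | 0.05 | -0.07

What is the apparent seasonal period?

The largest autocorrelation is r_2 = 0.61; the remaining lags stay at or below 0.43.
The dominant spike at lag 2 indicates a seasonal period of 2.

2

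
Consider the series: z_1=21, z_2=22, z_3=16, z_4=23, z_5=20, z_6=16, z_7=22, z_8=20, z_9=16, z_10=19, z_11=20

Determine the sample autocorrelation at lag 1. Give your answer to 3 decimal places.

-0.385

Mean z̄ = (21 + 22 + 16 + 23 + 20 + 16 + 22 + 20 + 16 + 19 + 20)/11 = 19.5455
Numerator Σ_{t=1}^{10}(z_t−z̄)(z_{t+1}−z̄) = -24.9339
Denominator Σ(z_t−z̄)² = 64.7273
r_1 = -24.9339 / 64.7273 = -0.385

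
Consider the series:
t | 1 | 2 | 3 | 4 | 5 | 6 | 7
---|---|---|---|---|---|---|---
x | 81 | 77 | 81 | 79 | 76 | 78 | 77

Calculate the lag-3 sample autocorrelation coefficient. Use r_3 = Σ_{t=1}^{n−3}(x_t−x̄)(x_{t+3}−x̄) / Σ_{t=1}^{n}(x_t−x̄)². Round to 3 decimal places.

Mean x̄ = (81 + 77 + 81 + 79 + 76 + 78 + 77)/7 = 78.4286
Σ(x_t−x̄)(x_{t+3}−x̄) = (1.4694) + (3.4694) + (-1.1020) + (-0.8163) = 3.0204
Denominator Σ(x_t−x̄)² = 23.7143
r_3 = 3.0204 / 23.7143 = 0.127

0.127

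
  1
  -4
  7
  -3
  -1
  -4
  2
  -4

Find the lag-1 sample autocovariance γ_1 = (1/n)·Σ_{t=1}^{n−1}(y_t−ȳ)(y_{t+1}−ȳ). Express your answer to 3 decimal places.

-8.102

Mean ȳ = (1 − 4 + 7 − 3 − 1 − 4 + 2 − 4)/8 = -0.7500
Σ_{t=1}^{7}(y_t−ȳ)(y_{t+1}−ȳ) = -64.8125
γ_1 = -64.8125 / 8 = -8.102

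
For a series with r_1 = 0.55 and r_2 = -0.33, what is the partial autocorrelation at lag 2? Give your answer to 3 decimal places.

-0.907

φ_{22} = (r_2 − r_1²) / (1 − r_1²)
r_1² = (0.55)² = 0.3025
Numerator = -0.33 − 0.3025 = -0.6325; denominator = 1 − 0.3025 = 0.6975
φ_{22} = -0.6325 / 0.6975 = -0.907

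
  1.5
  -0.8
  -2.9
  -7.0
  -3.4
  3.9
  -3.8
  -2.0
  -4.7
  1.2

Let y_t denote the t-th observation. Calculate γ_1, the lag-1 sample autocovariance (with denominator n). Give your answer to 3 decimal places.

-1.200

Mean ȳ = (1.5 − 0.8 − 2.9 − 7.0 − 3.4 + 3.9 − 3.8 − 2.0 − 4.7 + 1.2)/10 = -1.8000
Σ_{t=1}^{9}(y_t−ȳ)(y_{t+1}−ȳ) = -12.0000
γ_1 = -12.0000 / 10 = -1.200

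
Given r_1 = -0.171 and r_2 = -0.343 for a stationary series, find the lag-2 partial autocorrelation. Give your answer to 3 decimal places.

φ_{22} = (r_2 − r_1²) / (1 − r_1²)
r_1² = (-0.171)² = 0.029241
Numerator = -0.343 − 0.0292 = -0.3722; denominator = 1 − 0.0292 = 0.9708
φ_{22} = -0.3722 / 0.9708 = -0.383

-0.383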